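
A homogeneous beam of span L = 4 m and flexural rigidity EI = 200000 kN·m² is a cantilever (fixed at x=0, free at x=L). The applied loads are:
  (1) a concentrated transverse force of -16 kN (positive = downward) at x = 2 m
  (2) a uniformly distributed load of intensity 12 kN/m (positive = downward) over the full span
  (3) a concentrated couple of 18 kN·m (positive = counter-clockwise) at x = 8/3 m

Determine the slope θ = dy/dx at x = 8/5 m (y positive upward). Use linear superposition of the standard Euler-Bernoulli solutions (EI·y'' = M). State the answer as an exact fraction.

Load 1 — point force P=-16 kN at a=2 m (b=L-a=2):
  θ_1 = -Px(2a-x)/(2EI)  [x≤a] = -(-16)·(8/5)·(2·2-(8/5))/(2·200000) = 12/78125 rad
Load 2 — uniform load w=12 kN/m over full span:
  θ_2 = -wx(x²-3Lx+3L²)/(6EI) = -12·(8/5)·((8/5)²-3·4·(8/5)+3·4²)/(6·200000) = -196/390625 rad
Load 3 — applied couple M₀=18 kN·m at a=8/3 m (b=L-a=4/3):
  θ_3 = M₀x/EI  [x≤a] = 18·(8/5)/200000 = 9/62500 rad
Superposition: θ = Σ θ_i = -319/1562500 rad ≈ -0.000204 rad

θ(8/5) = -319/1562500 rad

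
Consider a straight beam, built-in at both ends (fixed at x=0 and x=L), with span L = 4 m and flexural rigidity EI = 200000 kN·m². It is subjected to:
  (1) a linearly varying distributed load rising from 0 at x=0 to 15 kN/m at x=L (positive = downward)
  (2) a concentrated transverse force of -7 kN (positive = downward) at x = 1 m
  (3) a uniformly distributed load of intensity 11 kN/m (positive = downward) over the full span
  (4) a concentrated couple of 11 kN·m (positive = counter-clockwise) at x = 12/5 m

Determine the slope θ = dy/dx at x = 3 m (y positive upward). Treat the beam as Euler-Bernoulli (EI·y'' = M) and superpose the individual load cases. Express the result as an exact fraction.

Load 1 — triangular load w₀=15 kN/m (0→w₀ over full span):
  θ_1 = -w₀(2x(L-x)(L-2x)(x+2L)+x²(L-x)²)/(120LEI) = -15·(2·3·(4-3)·(4-2·3)·(3+2·4)+3²·(4-3)²)/(120·4·200000) = 123/6400000 rad
Load 2 — point force P=-7 kN at a=1 m (b=L-a=3):
  θ_2 = Pa²(L-x)(2bL-(3b+a)(L-x))/(2L³EI)  [x>a] = (-7)·1²·(4-3)·(2·3·4-(3·3+1)·(4-3))/(2·4³·200000) = -49/12800000 rad
Load 3 — uniform load w=11 kN/m over full span:
  θ_3 = -wx(L-x)(L-2x)/(12EI) = -11·3·(4-3)·(4-2·3)/(12·200000) = 11/400000 rad
Load 4 — applied couple M₀=11 kN·m at a=12/5 m (b=L-a=8/5):
  θ_4 = (R_Ax²/2 - M_Ax - M₀(x-a))/EI  [x>a] with R_A=99/25, M_A=88/25 = ((99/25)·3²/2 - (88/25)·3 - 11·(3-(12/5)))/200000 = 33/10000000 rad
Superposition: θ = Σ θ_i = 14781/320000000 rad ≈ 0.000046 rad

θ(3) = 14781/320000000 rad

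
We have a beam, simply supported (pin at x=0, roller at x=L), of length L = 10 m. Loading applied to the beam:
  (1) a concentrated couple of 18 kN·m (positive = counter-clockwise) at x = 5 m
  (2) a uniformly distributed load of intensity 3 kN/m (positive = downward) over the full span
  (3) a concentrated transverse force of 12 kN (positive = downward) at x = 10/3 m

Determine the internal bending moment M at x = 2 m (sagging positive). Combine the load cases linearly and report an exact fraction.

Load 1 — applied couple M₀=18 kN·m at a=5 m (b=L-a=5):
  M_1 = M₀x/L  [x≤a] = 18·2/10 = 18/5 kN·m
Load 2 — uniform load w=3 kN/m over full span:
  M_2 = wx(L-x)/2 = 3·2·(10-2)/2 = 24 kN·m
Load 3 — point force P=12 kN at a=10/3 m (b=L-a=20/3):
  M_3 = Pbx/L  [x≤a] = 12·(20/3)·2/10 = 16 kN·m
Superposition: M = Σ M_i = 218/5 kN·m ≈ 43.600000 kN·m

M(2) = 218/5 kN·m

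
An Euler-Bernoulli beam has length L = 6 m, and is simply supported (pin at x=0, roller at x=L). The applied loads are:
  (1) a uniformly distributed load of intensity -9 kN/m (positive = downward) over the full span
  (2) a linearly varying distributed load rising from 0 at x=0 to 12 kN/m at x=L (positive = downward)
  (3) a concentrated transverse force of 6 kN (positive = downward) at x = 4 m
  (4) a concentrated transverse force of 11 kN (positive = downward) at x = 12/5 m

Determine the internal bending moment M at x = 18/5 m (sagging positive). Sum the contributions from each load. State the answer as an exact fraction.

Load 1 — uniform load w=-9 kN/m over full span:
  M_1 = wx(L-x)/2 = (-9)·(18/5)·(6-(18/5))/2 = -972/25 kN·m
Load 2 — triangular load w₀=12 kN/m (0→w₀ over full span):
  M_2 = w₀Lx/6 - w₀x³/(6L) = 12·6·(18/5)/6 - 12·(18/5)³/(6·6) = 3456/125 kN·m
Load 3 — point force P=6 kN at a=4 m (b=L-a=2):
  M_3 = Pbx/L  [x≤a] = 6·2·(18/5)/6 = 36/5 kN·m
Load 4 — point force P=11 kN at a=12/5 m (b=L-a=18/5):
  M_4 = Pa(L-x)/L  [x>a] = 11·(12/5)·(6-(18/5))/6 = 264/25 kN·m
Superposition: M = Σ M_i = 816/125 kN·m ≈ 6.528000 kN·m

M(18/5) = 816/125 kN·m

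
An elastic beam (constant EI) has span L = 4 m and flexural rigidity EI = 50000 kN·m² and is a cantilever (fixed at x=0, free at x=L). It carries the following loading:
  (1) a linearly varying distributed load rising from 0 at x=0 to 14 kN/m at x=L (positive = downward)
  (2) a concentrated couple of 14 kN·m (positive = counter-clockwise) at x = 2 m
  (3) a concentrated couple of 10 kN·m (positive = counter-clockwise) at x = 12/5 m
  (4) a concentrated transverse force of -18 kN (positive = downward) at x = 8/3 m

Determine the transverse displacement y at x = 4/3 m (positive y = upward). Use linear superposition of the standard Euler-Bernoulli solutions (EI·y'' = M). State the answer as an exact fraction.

y(4/3) = 332/11390625 m

Load 1 — triangular load w₀=14 kN/m (0→w₀ over full span):
  y_1 = (w₀Lx³/12-w₀L²x²/6-w₀x⁵/(120L))/EI = (14·4·(4/3)³/12-14·4²·(4/3)²/6-14·(4/3)⁵/(120·4))/50000 = -12628/11390625 m
Load 2 — applied couple M₀=14 kN·m at a=2 m (b=L-a=2):
  y_2 = M₀x²/(2EI)  [x≤a] = 14·(4/3)²/(2·50000) = 7/28125 m
Load 3 — applied couple M₀=10 kN·m at a=12/5 m (b=L-a=8/5):
  y_3 = M₀x²/(2EI)  [x≤a] = 10·(4/3)²/(2·50000) = 1/5625 m
Load 4 — point force P=-18 kN at a=8/3 m (b=L-a=4/3):
  y_4 = -Px²(3a-x)/(6EI)  [x≤a] = -(-18)·(4/3)²·(3·(8/3)-(4/3))/(6·50000) = 4/5625 m
Superposition: y = Σ y_i = 332/11390625 m ≈ 0.000029 m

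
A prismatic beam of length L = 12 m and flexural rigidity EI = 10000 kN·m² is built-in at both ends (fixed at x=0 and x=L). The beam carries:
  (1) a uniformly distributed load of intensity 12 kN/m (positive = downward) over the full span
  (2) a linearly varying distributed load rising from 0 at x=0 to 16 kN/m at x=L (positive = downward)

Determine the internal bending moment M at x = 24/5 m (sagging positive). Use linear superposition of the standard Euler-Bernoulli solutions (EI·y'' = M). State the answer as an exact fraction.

Load 1 — uniform load w=12 kN/m over full span:
  M_1 = wLx/2 - wL²/12 - wx²/2 = 12·12·(24/5)/2 - 12·12²/12 - 12·(24/5)²/2 = 1584/25 kN·m
Load 2 — triangular load w₀=16 kN/m (0→w₀ over full span):
  M_2 = 3w₀Lx/20 - w₀L²/30 - w₀x³/(6L) = 3·16·12·(24/5)/20 - 16·12²/30 - 16·(24/5)³/(6·12) = 4608/125 kN·m
Superposition: M = Σ M_i = 12528/125 kN·m ≈ 100.224000 kN·m

M(24/5) = 12528/125 kN·m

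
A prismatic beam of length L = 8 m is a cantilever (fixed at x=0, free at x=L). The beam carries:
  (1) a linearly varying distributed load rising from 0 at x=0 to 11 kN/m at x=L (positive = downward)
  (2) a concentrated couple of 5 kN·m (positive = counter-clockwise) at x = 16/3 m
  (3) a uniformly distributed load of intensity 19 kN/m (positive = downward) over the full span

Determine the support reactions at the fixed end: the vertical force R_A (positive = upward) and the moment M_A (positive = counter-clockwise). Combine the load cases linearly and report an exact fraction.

Load 1 — triangular load w₀=11 kN/m (0→w₀ over full span):
  R_A = w₀L/2 = 11·8/2 = 44 kN
  M_A = w₀L²/3 = 11·8²/3 = 704/3 kN·m
Load 2 — applied couple M₀=5 kN·m at a=16/3 m (b=L-a=8/3):
  R_A = 0 kN
  M_A = -M₀ = -5 kN·m
Load 3 — uniform load w=19 kN/m over full span:
  R_A = wL = 19·8 = 152 kN
  M_A = wL²/2 = 19·8²/2 = 608 kN·m
Superposition: R_A = 196 kN, M_A = 2513/3 kN·m

R_A = 196 kN, M_A = 2513/3 kN·m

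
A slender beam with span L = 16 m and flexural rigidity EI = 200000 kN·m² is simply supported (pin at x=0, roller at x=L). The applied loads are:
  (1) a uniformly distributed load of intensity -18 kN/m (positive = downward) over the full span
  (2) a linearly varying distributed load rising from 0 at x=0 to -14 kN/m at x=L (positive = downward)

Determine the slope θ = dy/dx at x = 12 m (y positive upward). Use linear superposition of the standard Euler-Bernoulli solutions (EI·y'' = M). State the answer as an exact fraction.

θ(12) = -32951/2250000 rad

Load 1 — uniform load w=-18 kN/m over full span:
  θ_1 = -w(L³-6Lx²+4x³)/(24EI) = -(-18)·(16³-6·16·12²+4·12³)/(24·200000) = -33/3125 rad
Load 2 — triangular load w₀=-14 kN/m (0→w₀ over full span):
  θ_2 = -w₀(7L⁴-30L²x²+15x⁴)/(360LEI) = -(-14)·(7·16⁴-30·16²·12²+15·12⁴)/(360·16·200000) = -9191/2250000 rad
Superposition: θ = Σ θ_i = -32951/2250000 rad ≈ -0.014645 rad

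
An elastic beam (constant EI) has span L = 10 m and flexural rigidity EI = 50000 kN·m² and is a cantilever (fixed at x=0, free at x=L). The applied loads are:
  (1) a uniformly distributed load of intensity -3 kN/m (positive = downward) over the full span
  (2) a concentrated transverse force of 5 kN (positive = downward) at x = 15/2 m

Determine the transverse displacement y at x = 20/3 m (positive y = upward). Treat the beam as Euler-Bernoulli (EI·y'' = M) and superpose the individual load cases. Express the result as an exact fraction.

y(20/3) = 49/1620 m

Load 1 — uniform load w=-3 kN/m over full span:
  y_1 = -wx²(x²-4Lx+6L²)/(24EI) = -(-3)·(20/3)²·((20/3)²-4·10·(20/3)+6·10²)/(24·50000) = 17/405 m
Load 2 — point force P=5 kN at a=15/2 m (b=L-a=5/2):
  y_2 = -Px²(3a-x)/(6EI)  [x≤a] = -5·(20/3)²·(3·(15/2)-(20/3))/(6·50000) = -19/1620 m
Superposition: y = Σ y_i = 49/1620 m ≈ 0.030247 m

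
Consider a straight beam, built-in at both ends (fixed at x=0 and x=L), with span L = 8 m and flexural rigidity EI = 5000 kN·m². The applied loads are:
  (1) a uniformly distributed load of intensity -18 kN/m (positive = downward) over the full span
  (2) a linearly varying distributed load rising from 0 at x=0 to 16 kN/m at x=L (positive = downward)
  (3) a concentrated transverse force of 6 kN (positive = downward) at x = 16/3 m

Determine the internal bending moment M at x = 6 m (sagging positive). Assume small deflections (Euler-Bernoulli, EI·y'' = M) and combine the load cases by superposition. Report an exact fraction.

Load 1 — uniform load w=-18 kN/m over full span:
  M_1 = wLx/2 - wL²/12 - wx²/2 = (-18)·8·6/2 - (-18)·8²/12 - (-18)·6²/2 = -12 kN·m
Load 2 — triangular load w₀=16 kN/m (0→w₀ over full span):
  M_2 = 3w₀Lx/20 - w₀L²/30 - w₀x³/(6L) = 3·16·8·6/20 - 16·8²/30 - 16·6³/(6·8) = 136/15 kN·m
Load 3 — point force P=6 kN at a=16/3 m (b=L-a=8/3):
  M_3 = Pa²(a+3b)(L-x)/L³ - Pa²b/L²  [x>a] = 6·(16/3)²·((16/3)+3·(8/3))·(8-6)/8³ - 6·(16/3)²·(8/3)/8² = 16/9 kN·m
Superposition: M = Σ M_i = -52/45 kN·m ≈ -1.155556 kN·m

M(6) = -52/45 kN·m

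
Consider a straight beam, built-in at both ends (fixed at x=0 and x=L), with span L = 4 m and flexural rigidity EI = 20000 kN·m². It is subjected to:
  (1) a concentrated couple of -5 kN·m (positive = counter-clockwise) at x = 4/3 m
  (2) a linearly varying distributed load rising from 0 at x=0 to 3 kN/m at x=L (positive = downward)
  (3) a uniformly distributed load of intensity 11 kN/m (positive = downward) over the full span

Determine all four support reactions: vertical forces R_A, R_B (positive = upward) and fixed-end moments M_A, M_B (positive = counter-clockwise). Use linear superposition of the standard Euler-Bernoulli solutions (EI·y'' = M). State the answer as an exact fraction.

R_A = 332/15 kN, M_A = 244/15 kN·m, R_B = 418/15 kN, M_B = -281/15 kN·m

Load 1 — applied couple M₀=-5 kN·m at a=4/3 m (b=L-a=8/3):
  R_A = 6M₀ab/L³ = 6·(-5)·(4/3)·(8/3)/4³ = -5/3 kN
  M_A = M₀b(2a-b)/L² = (-5)·(8/3)·(2·(4/3)-(8/3))/4² = 0 kN·m
  R_B = -6M₀ab/L³ = -6·(-5)·(4/3)·(8/3)/4³ = 5/3 kN
  M_B = M₀a(2b-a)/L² = (-5)·(4/3)·(2·(8/3)-(4/3))/4² = -5/3 kN·m
Load 2 — triangular load w₀=3 kN/m (0→w₀ over full span):
  R_A = 3w₀L/20 = 3·3·4/20 = 9/5 kN
  M_A = w₀L²/30 = 3·4²/30 = 8/5 kN·m
  R_B = 7w₀L/20 = 7·3·4/20 = 21/5 kN
  M_B = -w₀L²/20 = -3·4²/20 = -12/5 kN·m
Load 3 — uniform load w=11 kN/m over full span:
  R_A = wL/2 = 11·4/2 = 22 kN
  M_A = wL²/12 = 11·4²/12 = 44/3 kN·m
  R_B = wL/2 = 11·4/2 = 22 kN
  M_B = -wL²/12 = -11·4²/12 = -44/3 kN·m
Superposition: R_A = 332/15 kN, M_A = 244/15 kN·m, R_B = 418/15 kN, M_B = -281/15 kN·m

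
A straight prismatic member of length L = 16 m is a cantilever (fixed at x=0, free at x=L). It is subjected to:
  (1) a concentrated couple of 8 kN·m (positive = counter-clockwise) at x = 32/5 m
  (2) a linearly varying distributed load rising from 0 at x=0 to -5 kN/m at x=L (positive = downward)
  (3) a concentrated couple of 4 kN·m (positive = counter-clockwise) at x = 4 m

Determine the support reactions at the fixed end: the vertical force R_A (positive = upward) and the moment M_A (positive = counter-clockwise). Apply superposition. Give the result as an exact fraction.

R_A = -40 kN, M_A = -1316/3 kN·m

Load 1 — applied couple M₀=8 kN·m at a=32/5 m (b=L-a=48/5):
  R_A = 0 kN
  M_A = -M₀ = -8 kN·m
Load 2 — triangular load w₀=-5 kN/m (0→w₀ over full span):
  R_A = w₀L/2 = (-5)·16/2 = -40 kN
  M_A = w₀L²/3 = (-5)·16²/3 = -1280/3 kN·m
Load 3 — applied couple M₀=4 kN·m at a=4 m (b=L-a=12):
  R_A = 0 kN
  M_A = -M₀ = -4 kN·m
Superposition: R_A = -40 kN, M_A = -1316/3 kN·m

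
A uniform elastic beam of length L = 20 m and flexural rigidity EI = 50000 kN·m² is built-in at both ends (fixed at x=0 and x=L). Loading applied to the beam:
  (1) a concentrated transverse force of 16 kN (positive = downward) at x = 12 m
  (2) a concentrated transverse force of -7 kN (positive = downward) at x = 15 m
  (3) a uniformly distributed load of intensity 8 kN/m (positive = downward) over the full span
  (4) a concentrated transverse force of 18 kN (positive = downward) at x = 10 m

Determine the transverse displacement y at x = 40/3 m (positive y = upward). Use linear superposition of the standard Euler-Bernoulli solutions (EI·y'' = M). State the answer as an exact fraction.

Load 1 — point force P=16 kN at a=12 m (b=L-a=8):
  y_1 = -Pa²(L-x)²(3bL-(3b+a)(L-x))/(6L³EI)  [x>a] = -16·12²·(20-(40/3))²·(3·8·20-(3·8+12)·(20-(40/3)))/(6·20³·50000) = -32/3125 m
Load 2 — point force P=-7 kN at a=15 m (b=L-a=5):
  y_2 = -Pb²x²(3aL-(3a+b)x)/(6L³EI)  [x≤a] = -(-7)·5²·(40/3)²·(3·15·20-(3·15+5)·(40/3))/(6·20³·50000) = 49/16200 m
Load 3 — uniform load w=8 kN/m over full span:
  y_3 = -wx²(L-x)²/(24EI) = -8·(40/3)²·(20-(40/3))²/(24·50000) = -64/1215 m
Load 4 — point force P=18 kN at a=10 m (b=L-a=10):
  y_4 = -Pa²(L-x)²(3bL-(3b+a)(L-x))/(6L³EI)  [x>a] = -18·10²·(20-(40/3))²·(3·10·20-(3·10+10)·(20-(40/3)))/(6·20³·50000) = -1/90 m
Superposition: y = Σ y_i = -431333/6075000 m ≈ -0.071001 m

y(40/3) = -431333/6075000 m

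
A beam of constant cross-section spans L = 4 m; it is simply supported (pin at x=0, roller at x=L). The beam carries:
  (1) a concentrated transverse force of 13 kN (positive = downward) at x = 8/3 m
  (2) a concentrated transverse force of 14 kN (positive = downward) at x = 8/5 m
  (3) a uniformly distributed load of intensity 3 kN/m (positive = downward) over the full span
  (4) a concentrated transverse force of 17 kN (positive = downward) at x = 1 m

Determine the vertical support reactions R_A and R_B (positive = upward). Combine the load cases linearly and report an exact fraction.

R_A = 1889/60 kN, R_B = 1471/60 kN

Load 1 — point force P=13 kN at a=8/3 m (b=L-a=4/3):
  R_A = Pb/L = 13·(4/3)/4 = 13/3 kN
  R_B = Pa/L = 13·(8/3)/4 = 26/3 kN
Load 2 — point force P=14 kN at a=8/5 m (b=L-a=12/5):
  R_A = Pb/L = 14·(12/5)/4 = 42/5 kN
  R_B = Pa/L = 14·(8/5)/4 = 28/5 kN
Load 3 — uniform load w=3 kN/m over full span:
  R_A = wL/2 = 3·4/2 = 6 kN
  R_B = wL/2 = 3·4/2 = 6 kN
Load 4 — point force P=17 kN at a=1 m (b=L-a=3):
  R_A = Pb/L = 17·3/4 = 51/4 kN
  R_B = Pa/L = 17·1/4 = 17/4 kN
Superposition: R_A = 1889/60 kN, R_B = 1471/60 kN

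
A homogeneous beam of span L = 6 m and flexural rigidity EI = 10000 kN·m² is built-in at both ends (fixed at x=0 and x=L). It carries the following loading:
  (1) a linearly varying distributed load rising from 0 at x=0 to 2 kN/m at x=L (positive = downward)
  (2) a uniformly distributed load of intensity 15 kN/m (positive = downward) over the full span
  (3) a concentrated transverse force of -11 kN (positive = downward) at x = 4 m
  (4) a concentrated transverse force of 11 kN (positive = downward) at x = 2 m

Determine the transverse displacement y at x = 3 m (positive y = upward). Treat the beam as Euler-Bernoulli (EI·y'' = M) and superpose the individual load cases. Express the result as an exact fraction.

y(3) = -27/5000 m

Load 1 — triangular load w₀=2 kN/m (0→w₀ over full span):
  y_1 = -w₀x²(L-x)²(x+2L)/(120LEI) = -2·3²·(6-3)²·(3+2·6)/(120·6·10000) = -27/80000 m
Load 2 — uniform load w=15 kN/m over full span:
  y_2 = -wx²(L-x)²/(24EI) = -15·3²·(6-3)²/(24·10000) = -81/16000 m
Load 3 — point force P=-11 kN at a=4 m (b=L-a=2):
  y_3 = -Pb²x²(3aL-(3a+b)x)/(6L³EI)  [x≤a] = -(-11)·2²·3²·(3·4·6-(3·4+2)·3)/(6·6³·10000) = 11/12000 m
Load 4 — point force P=11 kN at a=2 m (b=L-a=4):
  y_4 = -Pa²(L-x)²(3bL-(3b+a)(L-x))/(6L³EI)  [x>a] = -11·2²·(6-3)²·(3·4·6-(3·4+2)·(6-3))/(6·6³·10000) = -11/12000 m
Superposition: y = Σ y_i = -27/5000 m ≈ -0.005400 m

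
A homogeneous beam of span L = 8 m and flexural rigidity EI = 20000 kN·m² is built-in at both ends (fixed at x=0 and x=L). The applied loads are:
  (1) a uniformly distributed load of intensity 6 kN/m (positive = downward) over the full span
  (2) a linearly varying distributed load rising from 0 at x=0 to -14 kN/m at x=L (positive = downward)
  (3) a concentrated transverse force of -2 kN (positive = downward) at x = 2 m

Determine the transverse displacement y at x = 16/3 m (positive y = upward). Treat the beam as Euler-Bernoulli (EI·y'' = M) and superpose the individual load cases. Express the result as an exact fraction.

Load 1 — uniform load w=6 kN/m over full span:
  y_1 = -wx²(L-x)²/(24EI) = -6·(16/3)²·(8-(16/3))²/(24·20000) = -128/50625 m
Load 2 — triangular load w₀=-14 kN/m (0→w₀ over full span):
  y_2 = -w₀x²(L-x)²(x+2L)/(120LEI) = -(-14)·(16/3)²·(8-(16/3))²·((16/3)+2·8)/(120·8·20000) = 7168/2278125 m
Load 3 — point force P=-2 kN at a=2 m (b=L-a=6):
  y_3 = -Pa²(L-x)²(3bL-(3b+a)(L-x))/(6L³EI)  [x>a] = -(-2)·2²·(8-(16/3))²·(3·6·8-(3·6+2)·(8-(16/3)))/(6·8³·20000) = 17/202500 m
Superposition: y = Σ y_i = 6397/9112500 m ≈ 0.000702 m

y(16/3) = 6397/9112500 m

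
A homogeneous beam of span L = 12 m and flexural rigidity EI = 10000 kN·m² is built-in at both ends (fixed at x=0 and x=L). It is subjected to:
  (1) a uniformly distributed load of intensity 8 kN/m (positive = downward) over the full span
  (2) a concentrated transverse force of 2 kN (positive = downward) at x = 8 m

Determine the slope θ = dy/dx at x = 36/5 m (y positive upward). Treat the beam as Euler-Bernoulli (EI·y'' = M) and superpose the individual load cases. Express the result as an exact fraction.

Load 1 — uniform load w=8 kN/m over full span:
  θ_1 = -wx(L-x)(L-2x)/(12EI) = -8·(36/5)·(12-(36/5))·(12-2·(36/5))/(12·10000) = 432/78125 rad
Load 2 — point force P=2 kN at a=8 m (b=L-a=4):
  θ_2 = -Pb²x(2aL-(3a+b)x)/(2L³EI)  [x≤a] = -2·4²·(36/5)·(2·8·12-(3·8+4)·(36/5))/(2·12³·10000) = 1/15625 rad
Superposition: θ = Σ θ_i = 437/78125 rad ≈ 0.005594 rad

θ(36/5) = 437/78125 rad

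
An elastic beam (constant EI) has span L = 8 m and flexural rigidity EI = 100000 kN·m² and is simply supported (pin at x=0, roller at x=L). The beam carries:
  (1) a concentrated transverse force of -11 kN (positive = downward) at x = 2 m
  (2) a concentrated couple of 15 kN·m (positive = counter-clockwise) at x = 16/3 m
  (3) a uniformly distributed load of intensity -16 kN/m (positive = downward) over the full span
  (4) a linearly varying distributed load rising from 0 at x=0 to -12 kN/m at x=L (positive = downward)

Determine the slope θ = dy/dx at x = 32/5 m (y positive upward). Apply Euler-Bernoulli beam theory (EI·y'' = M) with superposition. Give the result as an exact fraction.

Load 1 — point force P=-11 kN at a=2 m (b=L-a=6):
  θ_1 = -Pa(2L²-6Lx+3x²+a²)/(6LEI)  [x>a] = -(-11)·2·(2·8²-6·8·(32/5)+3·(32/5)²+2²)/(6·8·100000) = -1199/5000000 rad
Load 2 — applied couple M₀=15 kN·m at a=16/3 m (b=L-a=8/3):
  θ_2 = (M₀x²/(2L)-M₀(x-a)+C₁)/EI  [x>a] with C₁=M₀(3b²-L²)/(6L)=-40/3 = (15·(32/5)²/(2·8)-15·((32/5)-(16/3))+(-40/3))/100000 = 17/187500 rad
Load 3 — uniform load w=-16 kN/m over full span:
  θ_3 = -w(L³-6Lx²+4x³)/(24EI) = -(-16)·(8³-6·8·(32/5)²+4·(32/5)³)/(24·100000) = -1056/390625 rad
Load 4 — triangular load w₀=-12 kN/m (0→w₀ over full span):
  θ_4 = -w₀(7L⁴-30L²x²+15x⁴)/(360LEI) = -(-12)·(7·8⁴-30·8²·(32/5)²+15·(32/5)⁴)/(360·8·100000) = -6056/5859375 rad
Superposition: θ = Σ θ_i = -1457269/375000000 rad ≈ -0.003886 rad

θ(32/5) = -1457269/375000000 rad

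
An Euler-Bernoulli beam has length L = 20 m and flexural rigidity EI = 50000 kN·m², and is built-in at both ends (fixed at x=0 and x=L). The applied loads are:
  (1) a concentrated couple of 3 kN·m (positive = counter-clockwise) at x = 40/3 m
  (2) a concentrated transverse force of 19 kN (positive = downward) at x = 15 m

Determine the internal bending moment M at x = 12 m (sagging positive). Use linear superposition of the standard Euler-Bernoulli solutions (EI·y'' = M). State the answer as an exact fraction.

M(12) = 1537/80 kN·m

Load 1 — applied couple M₀=3 kN·m at a=40/3 m (b=L-a=20/3):
  M_1 = R_Ax - M_A  [x≤a] with R_A=1/5, M_A=1 = (1/5)·12 - 1 = 7/5 kN·m
Load 2 — point force P=19 kN at a=15 m (b=L-a=5):
  M_2 = Pb²(3a+b)x/L³ - Pab²/L²  [x≤a] = 19·5²·(3·15+5)·12/20³ - 19·15·5²/20² = 285/16 kN·m
Superposition: M = Σ M_i = 1537/80 kN·m ≈ 19.212500 kN·m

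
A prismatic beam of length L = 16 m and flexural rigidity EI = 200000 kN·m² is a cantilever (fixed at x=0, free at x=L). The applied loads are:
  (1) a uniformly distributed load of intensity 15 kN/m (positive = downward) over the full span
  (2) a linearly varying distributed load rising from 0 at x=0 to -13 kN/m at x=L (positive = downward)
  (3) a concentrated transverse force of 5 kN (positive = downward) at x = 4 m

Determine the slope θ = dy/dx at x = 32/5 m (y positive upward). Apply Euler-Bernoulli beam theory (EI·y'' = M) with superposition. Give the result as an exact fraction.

θ(32/5) = -237621/15625000 rad

Load 1 — uniform load w=15 kN/m over full span:
  θ_1 = -wx(x²-3Lx+3L²)/(6EI) = -15·(32/5)·((32/5)²-3·16·(32/5)+3·16²)/(6·200000) = -3136/78125 rad
Load 2 — triangular load w₀=-13 kN/m (0→w₀ over full span):
  θ_2 = (w₀Lx²/4-w₀L²x/3-w₀x⁴/(24L))/EI = ((-13)·16·(32/5)²/4-(-13)·16²·(32/5)/3-(-13)·(32/5)⁴/(24·16))/200000 = 49088/1953125 rad
Load 3 — point force P=5 kN at a=4 m (b=L-a=12):
  θ_3 = -Pa²/(2EI)  [x>a] = -5·4²/(2·200000) = -1/5000 rad
Superposition: θ = Σ θ_i = -237621/15625000 rad ≈ -0.015208 rad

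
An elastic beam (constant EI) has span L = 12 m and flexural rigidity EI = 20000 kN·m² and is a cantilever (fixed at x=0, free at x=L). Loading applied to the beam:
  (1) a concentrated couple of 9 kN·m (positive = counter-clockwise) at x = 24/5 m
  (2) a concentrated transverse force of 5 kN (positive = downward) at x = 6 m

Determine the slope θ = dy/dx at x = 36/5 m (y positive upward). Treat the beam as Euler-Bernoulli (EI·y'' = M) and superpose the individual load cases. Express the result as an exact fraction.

θ(36/5) = -117/50000 rad

Load 1 — applied couple M₀=9 kN·m at a=24/5 m (b=L-a=36/5):
  θ_1 = M₀a/EI  [x>a] = 9·(24/5)/20000 = 27/12500 rad
Load 2 — point force P=5 kN at a=6 m (b=L-a=6):
  θ_2 = -Pa²/(2EI)  [x>a] = -5·6²/(2·20000) = -9/2000 rad
Superposition: θ = Σ θ_i = -117/50000 rad ≈ -0.002340 rad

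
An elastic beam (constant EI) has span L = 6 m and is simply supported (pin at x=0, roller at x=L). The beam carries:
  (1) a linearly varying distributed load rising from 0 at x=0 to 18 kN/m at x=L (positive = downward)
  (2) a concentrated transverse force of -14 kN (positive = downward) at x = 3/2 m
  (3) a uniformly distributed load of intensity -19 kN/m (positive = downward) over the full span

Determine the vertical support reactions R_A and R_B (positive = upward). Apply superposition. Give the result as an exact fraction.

Load 1 — triangular load w₀=18 kN/m (0→w₀ over full span):
  R_A = w₀L/6 = 18·6/6 = 18 kN
  R_B = w₀L/3 = 18·6/3 = 36 kN
Load 2 — point force P=-14 kN at a=3/2 m (b=L-a=9/2):
  R_A = Pb/L = (-14)·(9/2)/6 = -21/2 kN
  R_B = Pa/L = (-14)·(3/2)/6 = -7/2 kN
Load 3 — uniform load w=-19 kN/m over full span:
  R_A = wL/2 = (-19)·6/2 = -57 kN
  R_B = wL/2 = (-19)·6/2 = -57 kN
Superposition: R_A = -99/2 kN, R_B = -49/2 kN

R_A = -99/2 kN, R_B = -49/2 kN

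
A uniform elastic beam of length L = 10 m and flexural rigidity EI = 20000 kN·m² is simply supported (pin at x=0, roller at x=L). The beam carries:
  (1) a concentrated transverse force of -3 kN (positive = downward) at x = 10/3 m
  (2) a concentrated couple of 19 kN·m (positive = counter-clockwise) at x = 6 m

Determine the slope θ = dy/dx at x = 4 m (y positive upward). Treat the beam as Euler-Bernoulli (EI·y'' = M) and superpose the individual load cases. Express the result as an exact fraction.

θ(4) = 259/2700000 rad

Load 1 — point force P=-3 kN at a=10/3 m (b=L-a=20/3):
  θ_1 = -Pa(2L²-6Lx+3x²+a²)/(6LEI)  [x>a] = -(-3)·(10/3)·(2·10²-6·10·4+3·4²+(10/3)²)/(6·10·20000) = 43/270000 rad
Load 2 — applied couple M₀=19 kN·m at a=6 m (b=L-a=4):
  θ_2 = (M₀x²/(2L)+C₁)/EI  [x≤a] with C₁=M₀(3b²-L²)/(6L)=-247/15 = (19·4²/(2·10)+(-247/15))/20000 = -19/300000 rad
Superposition: θ = Σ θ_i = 259/2700000 rad ≈ 0.000096 rad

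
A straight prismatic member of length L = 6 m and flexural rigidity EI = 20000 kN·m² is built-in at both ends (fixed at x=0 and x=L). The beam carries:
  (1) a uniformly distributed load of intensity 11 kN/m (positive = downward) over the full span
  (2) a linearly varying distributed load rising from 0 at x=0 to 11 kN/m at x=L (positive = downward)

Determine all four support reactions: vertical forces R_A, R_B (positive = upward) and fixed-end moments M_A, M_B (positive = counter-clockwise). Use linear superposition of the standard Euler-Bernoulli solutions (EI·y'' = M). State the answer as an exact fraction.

Load 1 — uniform load w=11 kN/m over full span:
  R_A = wL/2 = 11·6/2 = 33 kN
  M_A = wL²/12 = 11·6²/12 = 33 kN·m
  R_B = wL/2 = 11·6/2 = 33 kN
  M_B = -wL²/12 = -11·6²/12 = -33 kN·m
Load 2 — triangular load w₀=11 kN/m (0→w₀ over full span):
  R_A = 3w₀L/20 = 3·11·6/20 = 99/10 kN
  M_A = w₀L²/30 = 11·6²/30 = 66/5 kN·m
  R_B = 7w₀L/20 = 7·11·6/20 = 231/10 kN
  M_B = -w₀L²/20 = -11·6²/20 = -99/5 kN·m
Superposition: R_A = 429/10 kN, M_A = 231/5 kN·m, R_B = 561/10 kN, M_B = -264/5 kN·m

R_A = 429/10 kN, M_A = 231/5 kN·m, R_B = 561/10 kN, M_B = -264/5 kN·m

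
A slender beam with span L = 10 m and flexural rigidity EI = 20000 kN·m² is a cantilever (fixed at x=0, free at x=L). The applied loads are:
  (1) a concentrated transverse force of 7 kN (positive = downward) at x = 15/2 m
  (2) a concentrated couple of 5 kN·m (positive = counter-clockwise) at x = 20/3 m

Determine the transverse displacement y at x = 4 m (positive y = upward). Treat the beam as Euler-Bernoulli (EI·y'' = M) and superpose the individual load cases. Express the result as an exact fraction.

Load 1 — point force P=7 kN at a=15/2 m (b=L-a=5/2):
  y_1 = -Px²(3a-x)/(6EI)  [x≤a] = -7·4²·(3·(15/2)-4)/(6·20000) = -259/15000 m
Load 2 — applied couple M₀=5 kN·m at a=20/3 m (b=L-a=10/3):
  y_2 = M₀x²/(2EI)  [x≤a] = 5·4²/(2·20000) = 1/500 m
Superposition: y = Σ y_i = -229/15000 m ≈ -0.015267 m

y(4) = -229/15000 m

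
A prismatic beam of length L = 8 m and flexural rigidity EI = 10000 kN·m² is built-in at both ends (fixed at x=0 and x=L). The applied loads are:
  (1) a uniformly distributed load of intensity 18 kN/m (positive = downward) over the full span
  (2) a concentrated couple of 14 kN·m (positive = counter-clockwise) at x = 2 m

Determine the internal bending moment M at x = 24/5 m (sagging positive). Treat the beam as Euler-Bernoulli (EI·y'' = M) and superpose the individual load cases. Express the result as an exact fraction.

Load 1 — uniform load w=18 kN/m over full span:
  M_1 = wLx/2 - wL²/12 - wx²/2 = 18·8·(24/5)/2 - 18·8²/12 - 18·(24/5)²/2 = 1056/25 kN·m
Load 2 — applied couple M₀=14 kN·m at a=2 m (b=L-a=6):
  M_2 = R_Ax - M_A - M₀  [x>a] with R_A=63/32, M_A=-21/8 = (63/32)·(24/5) - (-21/8) - 14 = -77/40 kN·m
Superposition: M = Σ M_i = 8063/200 kN·m ≈ 40.315000 kN·m

M(24/5) = 8063/200 kN·m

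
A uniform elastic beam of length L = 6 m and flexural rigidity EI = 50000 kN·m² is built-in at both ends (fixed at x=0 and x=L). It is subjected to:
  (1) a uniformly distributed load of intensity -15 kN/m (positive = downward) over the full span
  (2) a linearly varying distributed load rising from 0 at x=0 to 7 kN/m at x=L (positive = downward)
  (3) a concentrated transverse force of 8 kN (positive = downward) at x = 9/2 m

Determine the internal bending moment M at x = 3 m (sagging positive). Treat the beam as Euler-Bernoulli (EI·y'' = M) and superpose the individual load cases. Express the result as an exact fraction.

Load 1 — uniform load w=-15 kN/m over full span:
  M_1 = wLx/2 - wL²/12 - wx²/2 = (-15)·6·3/2 - (-15)·6²/12 - (-15)·3²/2 = -45/2 kN·m
Load 2 — triangular load w₀=7 kN/m (0→w₀ over full span):
  M_2 = 3w₀Lx/20 - w₀L²/30 - w₀x³/(6L) = 3·7·6·3/20 - 7·6²/30 - 7·3³/(6·6) = 21/4 kN·m
Load 3 — point force P=8 kN at a=9/2 m (b=L-a=3/2):
  M_3 = Pb²(3a+b)x/L³ - Pab²/L²  [x≤a] = 8·(3/2)²·(3·(9/2)+(3/2))·3/6³ - 8·(9/2)·(3/2)²/6² = 3/2 kN·m
Superposition: M = Σ M_i = -63/4 kN·m ≈ -15.750000 kN·m

M(3) = -63/4 kN·m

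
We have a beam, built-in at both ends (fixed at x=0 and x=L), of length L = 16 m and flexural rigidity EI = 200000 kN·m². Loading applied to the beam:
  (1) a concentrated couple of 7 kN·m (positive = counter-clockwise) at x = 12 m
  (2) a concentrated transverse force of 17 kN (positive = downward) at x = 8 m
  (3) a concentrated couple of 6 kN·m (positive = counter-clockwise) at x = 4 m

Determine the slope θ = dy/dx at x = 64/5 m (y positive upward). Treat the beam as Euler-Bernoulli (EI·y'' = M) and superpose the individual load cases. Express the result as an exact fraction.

θ(64/5) = 213/625000 rad

Load 1 — applied couple M₀=7 kN·m at a=12 m (b=L-a=4):
  θ_1 = (R_Ax²/2 - M_Ax - M₀(x-a))/EI  [x>a] with R_A=63/128, M_A=35/16 = ((63/128)·(64/5)²/2 - (35/16)·(64/5) - 7·((64/5)-12))/200000 = 21/625000 rad
Load 2 — point force P=17 kN at a=8 m (b=L-a=8):
  θ_2 = Pa²(L-x)(2bL-(3b+a)(L-x))/(2L³EI)  [x>a] = 17·8²·(16-(64/5))·(2·8·16-(3·8+8)·(16-(64/5)))/(2·16³·200000) = 51/156250 rad
Load 3 — applied couple M₀=6 kN·m at a=4 m (b=L-a=12):
  θ_3 = (R_Ax²/2 - M_Ax - M₀(x-a))/EI  [x>a] with R_A=27/64, M_A=-9/8 = ((27/64)·(64/5)²/2 - (-9/8)·(64/5) - 6·((64/5)-4))/200000 = -3/156250 rad
Superposition: θ = Σ θ_i = 213/625000 rad ≈ 0.000341 rad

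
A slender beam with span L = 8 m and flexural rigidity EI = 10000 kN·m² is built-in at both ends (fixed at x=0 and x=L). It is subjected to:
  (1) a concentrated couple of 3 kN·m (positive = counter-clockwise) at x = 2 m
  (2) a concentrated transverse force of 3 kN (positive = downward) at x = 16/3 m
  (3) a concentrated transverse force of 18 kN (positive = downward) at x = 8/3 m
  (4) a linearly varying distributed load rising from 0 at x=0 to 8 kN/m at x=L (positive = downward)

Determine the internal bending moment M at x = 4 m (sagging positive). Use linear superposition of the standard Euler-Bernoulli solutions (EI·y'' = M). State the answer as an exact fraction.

Load 1 — applied couple M₀=3 kN·m at a=2 m (b=L-a=6):
  M_1 = R_Ax - M_A - M₀  [x>a] with R_A=27/64, M_A=-9/16 = (27/64)·4 - (-9/16) - 3 = -3/4 kN·m
Load 2 — point force P=3 kN at a=16/3 m (b=L-a=8/3):
  M_2 = Pb²(3a+b)x/L³ - Pab²/L²  [x≤a] = 3·(8/3)²·(3·(16/3)+(8/3))·4/8³ - 3·(16/3)·(8/3)²/8² = 4/3 kN·m
Load 3 — point force P=18 kN at a=8/3 m (b=L-a=16/3):
  M_3 = Pa²(a+3b)(L-x)/L³ - Pa²b/L²  [x>a] = 18·(8/3)²·((8/3)+3·(16/3))·(8-4)/8³ - 18·(8/3)²·(16/3)/8² = 8 kN·m
Load 4 — triangular load w₀=8 kN/m (0→w₀ over full span):
  M_4 = 3w₀Lx/20 - w₀L²/30 - w₀x³/(6L) = 3·8·8·4/20 - 8·8²/30 - 8·4³/(6·8) = 32/3 kN·m
Superposition: M = Σ M_i = 77/4 kN·m ≈ 19.250000 kN·m

M(4) = 77/4 kN·m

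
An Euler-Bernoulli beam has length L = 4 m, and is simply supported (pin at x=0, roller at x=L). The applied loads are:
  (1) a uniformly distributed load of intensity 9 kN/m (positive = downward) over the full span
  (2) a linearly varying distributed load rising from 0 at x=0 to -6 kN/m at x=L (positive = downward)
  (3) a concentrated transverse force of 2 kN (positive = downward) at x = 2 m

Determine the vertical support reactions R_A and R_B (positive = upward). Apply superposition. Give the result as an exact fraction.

Load 1 — uniform load w=9 kN/m over full span:
  R_A = wL/2 = 9·4/2 = 18 kN
  R_B = wL/2 = 9·4/2 = 18 kN
Load 2 — triangular load w₀=-6 kN/m (0→w₀ over full span):
  R_A = w₀L/6 = (-6)·4/6 = -4 kN
  R_B = w₀L/3 = (-6)·4/3 = -8 kN
Load 3 — point force P=2 kN at a=2 m (b=L-a=2):
  R_A = Pb/L = 2·2/4 = 1 kN
  R_B = Pa/L = 2·2/4 = 1 kN
Superposition: R_A = 15 kN, R_B = 11 kN

R_A = 15 kN, R_B = 11 kN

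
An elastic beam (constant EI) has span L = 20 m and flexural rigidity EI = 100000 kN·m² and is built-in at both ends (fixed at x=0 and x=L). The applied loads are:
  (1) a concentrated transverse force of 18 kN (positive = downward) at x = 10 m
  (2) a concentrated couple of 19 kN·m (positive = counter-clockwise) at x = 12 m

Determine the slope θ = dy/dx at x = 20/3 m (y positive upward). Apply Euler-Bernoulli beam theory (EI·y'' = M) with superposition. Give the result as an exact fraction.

Load 1 — point force P=18 kN at a=10 m (b=L-a=10):
  θ_1 = -Pb²x(2aL-(3a+b)x)/(2L³EI)  [x≤a] = -18·10²·(20/3)·(2·10·20-(3·10+10)·(20/3))/(2·20³·100000) = -1/1000 rad
Load 2 — applied couple M₀=19 kN·m at a=12 m (b=L-a=8):
  θ_2 = (R_Ax²/2 - M_Ax)/EI  [x≤a] with R_A=171/125, M_A=152/25 = ((171/125)·(20/3)²/2 - (152/25)·(20/3))/100000 = -19/187500 rad
Superposition: θ = Σ θ_i = -413/375000 rad ≈ -0.001101 rad

θ(20/3) = -413/375000 rad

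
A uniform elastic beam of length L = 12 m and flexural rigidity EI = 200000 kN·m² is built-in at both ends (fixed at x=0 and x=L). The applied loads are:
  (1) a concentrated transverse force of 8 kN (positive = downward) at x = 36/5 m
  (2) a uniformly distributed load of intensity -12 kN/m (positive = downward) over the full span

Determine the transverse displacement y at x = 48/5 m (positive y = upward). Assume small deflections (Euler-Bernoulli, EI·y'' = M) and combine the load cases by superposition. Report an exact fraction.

Load 1 — point force P=8 kN at a=36/5 m (b=L-a=24/5):
  y_1 = -Pa²(L-x)²(3bL-(3b+a)(L-x))/(6L³EI)  [x>a] = -8·(36/5)²·(12-(48/5))²·(3·(24/5)·12-(3·(24/5)+(36/5))·(12-(48/5)))/(6·12³·200000) = -6804/48828125 m
Load 2 — uniform load w=-12 kN/m over full span:
  y_2 = -wx²(L-x)²/(24EI) = -(-12)·(48/5)²·(12-(48/5))²/(24·200000) = 2592/1953125 m
Superposition: y = Σ y_i = 57996/48828125 m ≈ 0.001188 m

y(48/5) = 57996/48828125 m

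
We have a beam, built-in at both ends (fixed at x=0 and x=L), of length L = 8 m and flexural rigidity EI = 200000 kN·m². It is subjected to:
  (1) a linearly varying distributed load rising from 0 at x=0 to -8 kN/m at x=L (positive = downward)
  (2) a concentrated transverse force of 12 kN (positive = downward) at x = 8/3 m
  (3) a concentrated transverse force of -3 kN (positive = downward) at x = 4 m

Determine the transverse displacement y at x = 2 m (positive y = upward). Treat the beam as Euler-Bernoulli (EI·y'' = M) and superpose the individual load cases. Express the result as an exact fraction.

Load 1 — triangular load w₀=-8 kN/m (0→w₀ over full span):
  y_1 = -w₀x²(L-x)²(x+2L)/(120LEI) = -(-8)·2²·(8-2)²·(2+2·8)/(120·8·200000) = 27/250000 m
Load 2 — point force P=12 kN at a=8/3 m (b=L-a=16/3):
  y_2 = -Pb²x²(3aL-(3a+b)x)/(6L³EI)  [x≤a] = -12·(16/3)²·2²·(3·(8/3)·8-(3·(8/3)+(16/3))·2)/(6·8³·200000) = -7/84375 m
Load 3 — point force P=-3 kN at a=4 m (b=L-a=4):
  y_3 = -Pb²x²(3aL-(3a+b)x)/(6L³EI)  [x≤a] = -(-3)·4²·2²·(3·4·8-(3·4+4)·2)/(6·8³·200000) = 1/50000 m
Superposition: y = Σ y_i = 19/421875 m ≈ 0.000045 m

y(2) = 19/421875 m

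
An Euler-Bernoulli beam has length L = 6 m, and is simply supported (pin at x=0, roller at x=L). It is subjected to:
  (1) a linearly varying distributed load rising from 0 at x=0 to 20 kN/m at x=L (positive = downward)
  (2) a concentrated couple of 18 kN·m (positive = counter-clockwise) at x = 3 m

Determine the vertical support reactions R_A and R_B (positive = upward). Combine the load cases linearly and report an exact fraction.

Load 1 — triangular load w₀=20 kN/m (0→w₀ over full span):
  R_A = w₀L/6 = 20·6/6 = 20 kN
  R_B = w₀L/3 = 20·6/3 = 40 kN
Load 2 — applied couple M₀=18 kN·m at a=3 m (b=L-a=3):
  R_A = M₀/L = 18/6 = 3 kN
  R_B = -M₀/L = -18/6 = -3 kN
Superposition: R_A = 23 kN, R_B = 37 kN

R_A = 23 kN, R_B = 37 kN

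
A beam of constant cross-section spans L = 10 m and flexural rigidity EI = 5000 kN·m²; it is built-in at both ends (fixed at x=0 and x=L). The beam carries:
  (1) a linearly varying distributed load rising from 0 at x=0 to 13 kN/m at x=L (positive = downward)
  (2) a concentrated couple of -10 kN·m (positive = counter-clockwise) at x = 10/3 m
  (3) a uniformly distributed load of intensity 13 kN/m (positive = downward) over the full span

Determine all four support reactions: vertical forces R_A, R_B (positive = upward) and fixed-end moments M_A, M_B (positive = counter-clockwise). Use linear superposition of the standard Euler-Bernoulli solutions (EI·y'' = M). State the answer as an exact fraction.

R_A = 499/6 kN, M_A = 455/3 kN·m, R_B = 671/6 kN, M_B = -530/3 kN·m

Load 1 — triangular load w₀=13 kN/m (0→w₀ over full span):
  R_A = 3w₀L/20 = 3·13·10/20 = 39/2 kN
  M_A = w₀L²/30 = 13·10²/30 = 130/3 kN·m
  R_B = 7w₀L/20 = 7·13·10/20 = 91/2 kN
  M_B = -w₀L²/20 = -13·10²/20 = -65 kN·m
Load 2 — applied couple M₀=-10 kN·m at a=10/3 m (b=L-a=20/3):
  R_A = 6M₀ab/L³ = 6·(-10)·(10/3)·(20/3)/10³ = -4/3 kN
  M_A = M₀b(2a-b)/L² = (-10)·(20/3)·(2·(10/3)-(20/3))/10² = 0 kN·m
  R_B = -6M₀ab/L³ = -6·(-10)·(10/3)·(20/3)/10³ = 4/3 kN
  M_B = M₀a(2b-a)/L² = (-10)·(10/3)·(2·(20/3)-(10/3))/10² = -10/3 kN·m
Load 3 — uniform load w=13 kN/m over full span:
  R_A = wL/2 = 13·10/2 = 65 kN
  M_A = wL²/12 = 13·10²/12 = 325/3 kN·m
  R_B = wL/2 = 13·10/2 = 65 kN
  M_B = -wL²/12 = -13·10²/12 = -325/3 kN·m
Superposition: R_A = 499/6 kN, M_A = 455/3 kN·m, R_B = 671/6 kN, M_B = -530/3 kN·m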